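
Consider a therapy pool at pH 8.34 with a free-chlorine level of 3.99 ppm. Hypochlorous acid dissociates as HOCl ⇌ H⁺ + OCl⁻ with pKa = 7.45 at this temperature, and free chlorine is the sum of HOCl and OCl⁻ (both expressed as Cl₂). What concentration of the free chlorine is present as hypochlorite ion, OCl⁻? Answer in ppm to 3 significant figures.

[OCl⁻]/[HOCl] = 10^(pH − pKa) = 10^(8.34 − 7.45) = 10^0.89 = 7.762.
Fraction as HOCl = 1 / (1 + 7.762) = 0.1141.
OCl⁻ = (1 − 0.1141) × 3.99 ppm = 3.535 ppm.

3.53 ppm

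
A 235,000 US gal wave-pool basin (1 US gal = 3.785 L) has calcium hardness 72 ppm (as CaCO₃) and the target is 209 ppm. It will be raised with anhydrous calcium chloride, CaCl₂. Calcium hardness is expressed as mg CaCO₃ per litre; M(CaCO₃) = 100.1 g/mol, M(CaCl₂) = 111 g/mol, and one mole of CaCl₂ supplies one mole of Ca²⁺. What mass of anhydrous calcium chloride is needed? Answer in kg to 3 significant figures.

Volume: 235,000 US gal × 3.785 L/gal = 889,475 L.
Hardness to add: (209 − 72) = 137 mg/L as CaCO₃ × 889,475 L = 121,900 g as CaCO₃.
Moles of Ca²⁺ (1 mol Ca²⁺ ≡ 1 mol CaCO₃): 121,900 / 100.1 g/mol = 1217 mol.
Mass of CaCl₂: 1217 × 111 = 135,100 g.

135 kg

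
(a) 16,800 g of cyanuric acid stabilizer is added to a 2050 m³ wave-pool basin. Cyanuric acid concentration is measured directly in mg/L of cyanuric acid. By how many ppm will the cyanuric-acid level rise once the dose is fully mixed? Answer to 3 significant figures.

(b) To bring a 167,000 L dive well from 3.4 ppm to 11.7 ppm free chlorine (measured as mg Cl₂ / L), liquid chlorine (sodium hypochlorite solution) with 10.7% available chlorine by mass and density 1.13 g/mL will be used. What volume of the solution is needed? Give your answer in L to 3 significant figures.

(a) 8.20 ppm; (b) 11.5 L

(a) Volume: 2050 m³ = 2,050,000 L.
(a) Rise: 16,800 g / 2,050,000 L × 1000 = 8.195 mg/L.

(b) Chlorine deficit: 11.7 − 3.4 = 8.3 ppm = 8.3 mg/L as Cl₂.
(b) Cl₂ equivalent needed: 8.3 mg/L × 167,000 L = 1,386,000 mg = 1386 g.
(b) Product at 10.7% available chlorine: 1386 / 0.107 = 12,950 g.
(b) Volume at density 1.13 g/mL: 12,950 g ÷ 1.13 g/mL = 11,460 mL.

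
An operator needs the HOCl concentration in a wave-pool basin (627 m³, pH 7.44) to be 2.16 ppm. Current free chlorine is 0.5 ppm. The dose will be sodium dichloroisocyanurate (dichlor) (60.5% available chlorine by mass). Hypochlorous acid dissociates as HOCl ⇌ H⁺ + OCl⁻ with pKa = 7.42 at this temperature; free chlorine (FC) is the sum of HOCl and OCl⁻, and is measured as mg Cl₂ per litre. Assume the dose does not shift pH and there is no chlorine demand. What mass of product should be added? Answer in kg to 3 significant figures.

Volume: 627 m³ = 627,000 L.
[OCl⁻]/[HOCl] = 10^(pH − pKa) = 10^(7.44 − 7.42) = 1.047; fraction as HOCl = 1/(1 + 1.047) = 0.4885.
Free chlorine required for 2.16 ppm HOCl: 2.16 / 0.4885 = 4.422 ppm.
FC to add: 4.422 − 0.5 = 3.922 mg/L as Cl₂.
Cl₂ equivalent: 3.922 mg/L × 627,000 L = 2459 g.
Product at 60.5% available Cl: 2459 / 0.605 = 4064 g.

4.06 kg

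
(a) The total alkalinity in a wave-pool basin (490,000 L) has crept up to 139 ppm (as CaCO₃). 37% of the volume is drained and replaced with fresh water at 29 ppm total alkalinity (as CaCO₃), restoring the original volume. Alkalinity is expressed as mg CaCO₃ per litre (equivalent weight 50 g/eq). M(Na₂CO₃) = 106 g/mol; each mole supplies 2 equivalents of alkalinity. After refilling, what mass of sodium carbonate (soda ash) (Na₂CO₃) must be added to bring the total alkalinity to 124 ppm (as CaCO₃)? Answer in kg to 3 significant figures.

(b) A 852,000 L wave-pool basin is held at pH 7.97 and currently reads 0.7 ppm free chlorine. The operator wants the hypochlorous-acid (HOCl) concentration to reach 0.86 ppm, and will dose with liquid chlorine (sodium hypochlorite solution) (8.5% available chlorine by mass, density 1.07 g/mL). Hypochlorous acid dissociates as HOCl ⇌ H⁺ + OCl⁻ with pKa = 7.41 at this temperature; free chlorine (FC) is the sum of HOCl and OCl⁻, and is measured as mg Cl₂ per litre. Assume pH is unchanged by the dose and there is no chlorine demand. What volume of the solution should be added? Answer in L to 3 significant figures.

(a) After draining 37% and refilling: 139 × 0.63 + 29 × 0.37 = 98.3 ppm.
(a) Deficit to target: 124 − 98.3 = 25.7 mg/L.
(a) As CaCO₃: 25.7 mg/L × 490,000 L = 12,590 g; ÷ 50 g/eq ÷ 2 = 125.9 mol Na₂CO₃.
(a) Mass: 125.9 × 106 = 13,350 g.

(b) [OCl⁻]/[HOCl] = 10^(pH − pKa) = 10^(7.97 − 7.41) = 3.631; fraction as HOCl = 1/(1 + 3.631) = 0.2159.
(b) Free chlorine required for 0.86 ppm HOCl: 0.86 / 0.2159 = 3.982 ppm.
(b) FC to add: 3.982 − 0.7 = 3.282 mg/L as Cl₂.
(b) Cl₂ equivalent: 3.282 mg/L × 852,000 L = 2797 g.
(b) Product at 8.5% available Cl: 2797 / 0.085 = 32,900 g.
(b) Volume: 32,900 g ÷ 1.07 g/mL = 30,750 mL.

(a) 13.3 kg; (b) 30.7 L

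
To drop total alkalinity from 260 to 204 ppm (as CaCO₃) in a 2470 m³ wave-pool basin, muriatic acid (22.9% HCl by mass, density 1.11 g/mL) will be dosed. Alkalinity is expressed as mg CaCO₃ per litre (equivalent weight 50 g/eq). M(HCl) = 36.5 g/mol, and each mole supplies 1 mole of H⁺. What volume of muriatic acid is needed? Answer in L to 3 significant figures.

397 L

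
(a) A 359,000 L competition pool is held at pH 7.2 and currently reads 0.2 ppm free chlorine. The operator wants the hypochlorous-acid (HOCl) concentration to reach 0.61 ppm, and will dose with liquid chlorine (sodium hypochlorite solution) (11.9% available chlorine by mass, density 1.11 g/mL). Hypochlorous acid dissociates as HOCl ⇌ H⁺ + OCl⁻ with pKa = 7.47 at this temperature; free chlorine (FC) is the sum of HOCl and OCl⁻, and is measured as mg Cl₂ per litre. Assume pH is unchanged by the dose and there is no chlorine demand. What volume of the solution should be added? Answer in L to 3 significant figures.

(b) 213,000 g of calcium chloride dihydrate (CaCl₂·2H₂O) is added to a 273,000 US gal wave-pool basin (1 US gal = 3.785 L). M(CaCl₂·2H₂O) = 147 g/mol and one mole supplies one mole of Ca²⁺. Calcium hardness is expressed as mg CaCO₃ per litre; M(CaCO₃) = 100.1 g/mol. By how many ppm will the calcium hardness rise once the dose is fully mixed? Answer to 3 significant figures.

(a) [OCl⁻]/[HOCl] = 10^(pH − pKa) = 10^(7.2 − 7.47) = 0.537; fraction as HOCl = 1/(1 + 0.537) = 0.6506.
(a) Free chlorine required for 0.61 ppm HOCl: 0.61 / 0.6506 = 0.9376 ppm.
(a) FC to add: 0.9376 − 0.2 = 0.7376 mg/L as Cl₂.
(a) Cl₂ equivalent: 0.7376 mg/L × 359,000 L = 264.8 g.
(a) Product at 11.9% available Cl: 264.8 / 0.119 = 2225 g.
(a) Volume: 2225 g ÷ 1.11 g/mL = 2005 mL.

(b) Volume: 273,000 US gal × 3.785 L/gal = 1,033,305 L.
(b) Moles of Ca²⁺: 213,000 g ÷ 147 g/mol = 1449 mol.
(b) As CaCO₃: 1449 mol × 100.1 g/mol = 145,000 g.
(b) Rise: 145,000 g / 1,033,305 L × 1000 = 140.4 mg/L.

(a) 2.00 L; (b) 140 ppm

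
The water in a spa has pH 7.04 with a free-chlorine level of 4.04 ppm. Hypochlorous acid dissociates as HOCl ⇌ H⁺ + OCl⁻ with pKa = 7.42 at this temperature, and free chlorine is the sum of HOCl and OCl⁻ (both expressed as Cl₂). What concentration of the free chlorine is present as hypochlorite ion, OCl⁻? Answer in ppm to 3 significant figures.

1.19 ppm

[OCl⁻]/[HOCl] = 10^(pH − pKa) = 10^(7.04 − 7.42) = 10^-0.38 = 0.4169.
Fraction as HOCl = 1 / (1 + 0.4169) = 0.7058.
OCl⁻ = (1 − 0.7058) × 4.04 ppm = 1.189 ppm.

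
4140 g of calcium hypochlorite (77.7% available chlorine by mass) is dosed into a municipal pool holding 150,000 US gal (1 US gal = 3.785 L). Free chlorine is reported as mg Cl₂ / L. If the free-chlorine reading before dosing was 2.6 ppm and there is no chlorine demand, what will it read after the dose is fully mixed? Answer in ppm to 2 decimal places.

Volume: 150,000 US gal × 3.785 L/gal = 567,750 L.
Available chlorine delivered: 4140 g × 0.777 = 3217 g as Cl₂.
Concentration rise: 3217 g / 567,750 L = 5.666 mg/L = 5.67 ppm.
Final FC: 2.6 + 5.67 = 8.27 ppm.

8.27 ppm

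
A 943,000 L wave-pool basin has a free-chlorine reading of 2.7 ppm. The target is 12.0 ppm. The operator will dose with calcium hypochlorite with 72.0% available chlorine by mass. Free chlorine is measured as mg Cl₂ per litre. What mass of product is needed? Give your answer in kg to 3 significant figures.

Chlorine deficit: 12.0 − 2.7 = 9.3 ppm = 9.3 mg/L as Cl₂.
Cl₂ equivalent needed: 9.3 mg/L × 943,000 L = 8,770,000 mg = 8770 g.
Product at 72.0% available chlorine: 8770 / 0.72 = 12,180 g.

12.2 kg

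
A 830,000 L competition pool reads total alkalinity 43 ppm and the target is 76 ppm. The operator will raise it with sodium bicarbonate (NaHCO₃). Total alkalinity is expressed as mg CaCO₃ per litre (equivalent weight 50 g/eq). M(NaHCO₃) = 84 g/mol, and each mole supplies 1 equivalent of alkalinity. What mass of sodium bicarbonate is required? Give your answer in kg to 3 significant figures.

46.0 kg

Alkalinity to add: (76 − 43) = 33 mg/L as CaCO₃ × 830,000 L = 27,390 g as CaCO₃.
Equivalents: 27,390 g ÷ 50 g/eq = 547.8 eq.
NaHCO₃ supplies 1 eq per mole → 547.8 mol.
Mass: 547.8 mol × 84 g/mol = 46,020 g.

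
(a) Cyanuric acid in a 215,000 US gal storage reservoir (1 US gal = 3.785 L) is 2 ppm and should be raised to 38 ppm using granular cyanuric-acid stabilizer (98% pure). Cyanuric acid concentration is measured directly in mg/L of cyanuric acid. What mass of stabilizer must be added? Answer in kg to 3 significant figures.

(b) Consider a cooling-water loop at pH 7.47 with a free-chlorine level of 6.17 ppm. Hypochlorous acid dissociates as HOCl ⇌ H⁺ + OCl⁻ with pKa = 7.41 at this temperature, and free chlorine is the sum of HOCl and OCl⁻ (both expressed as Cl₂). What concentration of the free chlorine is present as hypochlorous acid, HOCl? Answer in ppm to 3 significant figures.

(a) Volume: 215,000 US gal × 3.785 L/gal = 813,775 L.
(a) CYA to add: (38 − 2) = 36 mg/L × 813,775 L = 29,300 g cyanuric acid.
(a) At 98% purity: 29,300 / 0.98 = 29,890 g product.

(b) [OCl⁻]/[HOCl] = 10^(pH − pKa) = 10^(7.47 − 7.41) = 10^0.06 = 1.148.
(b) Fraction as HOCl = 1 / (1 + 1.148) = 0.4655.
(b) HOCl = 0.4655 × 6.17 ppm = 2.872 ppm.

(a) 29.9 kg; (b) 2.87 ppm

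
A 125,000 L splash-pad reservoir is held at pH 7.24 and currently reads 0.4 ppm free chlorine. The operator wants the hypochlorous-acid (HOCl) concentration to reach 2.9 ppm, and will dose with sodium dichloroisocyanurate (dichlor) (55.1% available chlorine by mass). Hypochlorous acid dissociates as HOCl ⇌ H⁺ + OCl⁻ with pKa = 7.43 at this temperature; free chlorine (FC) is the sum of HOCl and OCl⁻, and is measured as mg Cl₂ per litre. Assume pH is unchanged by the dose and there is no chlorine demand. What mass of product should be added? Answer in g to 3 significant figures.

[OCl⁻]/[HOCl] = 10^(pH − pKa) = 10^(7.24 − 7.43) = 0.6457; fraction as HOCl = 1/(1 + 0.6457) = 0.6077.
Free chlorine required for 2.9 ppm HOCl: 2.9 / 0.6077 = 4.772 ppm.
FC to add: 4.772 − 0.4 = 4.372 mg/L as Cl₂.
Cl₂ equivalent: 4.372 mg/L × 125,000 L = 546.5 g.
Product at 55.1% available Cl: 546.5 / 0.551 = 991.9 g.

992 g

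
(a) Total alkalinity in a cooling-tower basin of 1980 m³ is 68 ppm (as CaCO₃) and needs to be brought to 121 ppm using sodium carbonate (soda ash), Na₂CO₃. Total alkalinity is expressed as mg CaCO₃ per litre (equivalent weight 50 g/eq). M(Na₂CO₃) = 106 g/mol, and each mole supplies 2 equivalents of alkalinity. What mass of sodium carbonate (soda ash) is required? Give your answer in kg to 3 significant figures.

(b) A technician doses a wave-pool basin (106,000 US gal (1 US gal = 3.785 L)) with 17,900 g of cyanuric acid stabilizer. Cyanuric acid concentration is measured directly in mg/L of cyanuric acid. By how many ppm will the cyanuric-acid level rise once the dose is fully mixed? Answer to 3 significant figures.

(a) Volume: 1980 m³ = 1,980,000 L.
(a) Alkalinity to add: (121 − 68) = 53 mg/L as CaCO₃ × 1,980,000 L = 104,900 g as CaCO₃.
(a) Equivalents: 104,900 g ÷ 50 g/eq = 2099 eq.
(a) Each mole of Na₂CO₃ supplies 2 eq, so 2099 / 2 = 1049 mol.
(a) Mass: 1049 mol × 106 g/mol = 111,200 g.

(b) Volume: 106,000 US gal × 3.785 L/gal = 401,210 L.
(b) Rise: 17,900 g / 401,210 L × 1000 = 44.62 mg/L.

(a) 111 kg; (b) 44.6 ppm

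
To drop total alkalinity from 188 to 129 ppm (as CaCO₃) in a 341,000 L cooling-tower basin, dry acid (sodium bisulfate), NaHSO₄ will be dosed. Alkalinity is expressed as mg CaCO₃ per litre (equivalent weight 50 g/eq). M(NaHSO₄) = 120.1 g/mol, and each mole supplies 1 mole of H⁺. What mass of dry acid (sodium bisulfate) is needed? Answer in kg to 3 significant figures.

Alkalinity to neutralize: (188 − 129) = 59 mg/L as CaCO₃ × 341,000 L = 20,120 g as CaCO₃.
Equivalents of H⁺ required: 20,120 ÷ 50 g/eq = 402.4 eq = 402.4 mol NaHSO₄.
Mass of NaHSO₄: 402.4 × 120.1 = 48,330 g.

48.3 kg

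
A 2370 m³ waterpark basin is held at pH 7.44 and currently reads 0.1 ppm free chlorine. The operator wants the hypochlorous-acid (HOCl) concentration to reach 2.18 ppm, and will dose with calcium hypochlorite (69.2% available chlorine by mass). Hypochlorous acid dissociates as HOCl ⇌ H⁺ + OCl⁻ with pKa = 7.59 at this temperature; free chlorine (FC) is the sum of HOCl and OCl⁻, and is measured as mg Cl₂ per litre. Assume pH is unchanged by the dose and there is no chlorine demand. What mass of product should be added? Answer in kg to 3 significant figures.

12.4 kg

Volume: 2370 m³ = 2,370,000 L.
[OCl⁻]/[HOCl] = 10^(pH − pKa) = 10^(7.44 − 7.59) = 0.7079; fraction as HOCl = 1/(1 + 0.7079) = 0.5855.
Free chlorine required for 2.18 ppm HOCl: 2.18 / 0.5855 = 3.723 ppm.
FC to add: 3.723 − 0.1 = 3.623 mg/L as Cl₂.
Cl₂ equivalent: 3.623 mg/L × 2,370,000 L = 8587 g.
Product at 69.2% available Cl: 8587 / 0.692 = 12,410 g.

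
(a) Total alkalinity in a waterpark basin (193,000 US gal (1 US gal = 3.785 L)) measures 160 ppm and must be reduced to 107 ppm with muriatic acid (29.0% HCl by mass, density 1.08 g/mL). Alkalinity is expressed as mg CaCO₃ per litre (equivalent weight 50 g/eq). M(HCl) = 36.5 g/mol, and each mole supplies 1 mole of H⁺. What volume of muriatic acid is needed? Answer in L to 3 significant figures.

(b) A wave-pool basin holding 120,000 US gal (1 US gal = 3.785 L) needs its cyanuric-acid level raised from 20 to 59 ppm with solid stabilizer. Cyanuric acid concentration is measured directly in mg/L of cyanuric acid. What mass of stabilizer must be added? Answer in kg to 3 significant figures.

(a) 90.2 L; (b) 17.7 kg

(a) Volume: 193,000 US gal × 3.785 L/gal = 730,505 L.
(a) Alkalinity to neutralize: (160 − 107) = 53 mg/L as CaCO₃ × 730,505 L = 38,720 g as CaCO₃.
(a) Equivalents of H⁺ required: 38,720 ÷ 50 g/eq = 774.3 eq = 774.3 mol HCl.
(a) Mass of HCl: 774.3 × 36.5 = 28,260 g.
(a) Mass of 29.0% solution: 28,260 / 0.29 = 97,460 g.
(a) Volume: 97,460 g ÷ 1.08 g/mL = 90,240 mL.

(b) Volume: 120,000 US gal × 3.785 L/gal = 454,200 L.
(b) CYA to add: (59 − 20) = 39 mg/L × 454,200 L = 17,710 g cyanuric acid.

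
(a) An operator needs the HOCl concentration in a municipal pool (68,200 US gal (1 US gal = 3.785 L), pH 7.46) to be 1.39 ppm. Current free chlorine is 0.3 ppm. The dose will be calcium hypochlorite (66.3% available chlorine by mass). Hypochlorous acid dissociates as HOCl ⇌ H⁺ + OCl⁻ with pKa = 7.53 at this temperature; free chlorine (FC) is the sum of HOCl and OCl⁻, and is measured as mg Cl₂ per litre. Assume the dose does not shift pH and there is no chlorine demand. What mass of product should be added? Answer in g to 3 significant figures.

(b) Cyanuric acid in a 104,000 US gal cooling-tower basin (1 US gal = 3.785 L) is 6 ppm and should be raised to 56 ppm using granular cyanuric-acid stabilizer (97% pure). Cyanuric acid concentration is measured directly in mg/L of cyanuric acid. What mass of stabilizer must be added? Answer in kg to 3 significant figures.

(a) 885 g; (b) 20.3 kg

(a) Volume: 68,200 US gal × 3.785 L/gal = 258,137 L.
(a) [OCl⁻]/[HOCl] = 10^(pH − pKa) = 10^(7.46 − 7.53) = 0.8511; fraction as HOCl = 1/(1 + 0.8511) = 0.5402.
(a) Free chlorine required for 1.39 ppm HOCl: 1.39 / 0.5402 = 2.573 ppm.
(a) FC to add: 2.573 − 0.3 = 2.273 mg/L as Cl₂.
(a) Cl₂ equivalent: 2.273 mg/L × 258,137 L = 586.8 g.
(a) Product at 66.3% available Cl: 586.8 / 0.663 = 885 g.

(b) Volume: 104,000 US gal × 3.785 L/gal = 393,640 L.
(b) CYA to add: (56 − 6) = 50 mg/L × 393,640 L = 19,680 g cyanuric acid.
(b) At 97% purity: 19,680 / 0.97 = 20,290 g product.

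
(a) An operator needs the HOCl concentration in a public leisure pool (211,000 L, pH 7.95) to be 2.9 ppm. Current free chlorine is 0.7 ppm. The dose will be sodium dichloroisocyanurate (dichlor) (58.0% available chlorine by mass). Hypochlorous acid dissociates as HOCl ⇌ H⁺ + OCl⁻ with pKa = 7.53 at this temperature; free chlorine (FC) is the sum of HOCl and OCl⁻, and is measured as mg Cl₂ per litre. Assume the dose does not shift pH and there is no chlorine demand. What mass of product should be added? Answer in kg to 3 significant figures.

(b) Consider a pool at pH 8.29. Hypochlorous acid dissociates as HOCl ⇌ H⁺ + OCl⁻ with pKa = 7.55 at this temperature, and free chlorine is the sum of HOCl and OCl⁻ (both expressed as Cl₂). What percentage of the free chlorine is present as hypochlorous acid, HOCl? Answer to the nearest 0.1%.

(a) 3.58 kg; (b) 15.4%

(a) [OCl⁻]/[HOCl] = 10^(pH − pKa) = 10^(7.95 − 7.53) = 2.63; fraction as HOCl = 1/(1 + 2.63) = 0.2755.
(a) Free chlorine required for 2.9 ppm HOCl: 2.9 / 0.2755 = 10.53 ppm.
(a) FC to add: 10.53 − 0.7 = 9.828 mg/L as Cl₂.
(a) Cl₂ equivalent: 9.828 mg/L × 211,000 L = 2074 g.
(a) Product at 58.0% available Cl: 2074 / 0.58 = 3575 g.

(b) [OCl⁻]/[HOCl] = 10^(pH − pKa) = 10^(8.29 − 7.55) = 10^0.74 = 5.495.
(b) Fraction as HOCl = 1 / (1 + 5.495) = 0.154.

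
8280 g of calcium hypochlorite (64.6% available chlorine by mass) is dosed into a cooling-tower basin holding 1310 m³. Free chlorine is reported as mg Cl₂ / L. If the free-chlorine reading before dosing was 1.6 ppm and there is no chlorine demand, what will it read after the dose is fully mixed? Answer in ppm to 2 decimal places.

Volume: 1310 m³ = 1,310,000 L.
Available chlorine delivered: 8280 g × 0.646 = 5349 g as Cl₂.
Concentration rise: 5349 g / 1,310,000 L = 4.083 mg/L = 4.08 ppm.
Final FC: 1.6 + 4.08 = 5.68 ppm.

5.68 ppm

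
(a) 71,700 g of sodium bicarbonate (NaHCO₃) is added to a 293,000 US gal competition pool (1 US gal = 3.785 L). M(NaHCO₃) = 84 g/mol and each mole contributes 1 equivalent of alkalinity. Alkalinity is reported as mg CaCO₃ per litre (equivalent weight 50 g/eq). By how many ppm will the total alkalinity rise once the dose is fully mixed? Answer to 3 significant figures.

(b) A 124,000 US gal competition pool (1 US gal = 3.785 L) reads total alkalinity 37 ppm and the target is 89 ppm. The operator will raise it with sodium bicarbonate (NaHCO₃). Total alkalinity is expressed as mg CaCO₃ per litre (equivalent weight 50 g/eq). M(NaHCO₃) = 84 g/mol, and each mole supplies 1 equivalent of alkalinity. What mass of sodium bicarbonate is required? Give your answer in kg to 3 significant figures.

(a) 38.5 ppm; (b) 41.0 kg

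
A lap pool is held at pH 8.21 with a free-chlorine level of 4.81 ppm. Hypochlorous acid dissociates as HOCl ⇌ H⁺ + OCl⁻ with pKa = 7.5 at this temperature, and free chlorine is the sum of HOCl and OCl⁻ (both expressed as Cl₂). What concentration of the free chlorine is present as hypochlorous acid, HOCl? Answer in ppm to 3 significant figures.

[OCl⁻]/[HOCl] = 10^(pH − pKa) = 10^(8.21 − 7.5) = 10^0.71 = 5.129.
Fraction as HOCl = 1 / (1 + 5.129) = 0.1632.
HOCl = 0.1632 × 4.81 ppm = 0.7848 ppm.

0.785 ppm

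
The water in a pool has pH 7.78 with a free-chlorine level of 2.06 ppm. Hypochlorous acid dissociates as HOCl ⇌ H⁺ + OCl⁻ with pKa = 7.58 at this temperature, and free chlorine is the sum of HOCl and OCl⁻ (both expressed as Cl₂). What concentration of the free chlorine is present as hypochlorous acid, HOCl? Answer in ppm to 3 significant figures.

0.797 ppm

[OCl⁻]/[HOCl] = 10^(pH − pKa) = 10^(7.78 − 7.58) = 10^0.20 = 1.585.
Fraction as HOCl = 1 / (1 + 1.585) = 0.3869.
HOCl = 0.3869 × 2.06 ppm = 0.7969 ppm.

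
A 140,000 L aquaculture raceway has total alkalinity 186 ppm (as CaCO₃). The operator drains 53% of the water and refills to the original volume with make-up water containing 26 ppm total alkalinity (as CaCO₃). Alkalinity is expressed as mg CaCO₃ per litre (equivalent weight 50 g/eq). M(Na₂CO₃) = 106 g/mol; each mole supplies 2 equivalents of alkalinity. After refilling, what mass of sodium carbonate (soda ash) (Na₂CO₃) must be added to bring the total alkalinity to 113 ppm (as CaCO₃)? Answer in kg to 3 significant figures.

1.75 kg

After draining 53% and refilling: 186 × 0.47 + 26 × 0.53 = 101.2 ppm.
Deficit to target: 113 − 101.2 = 11.8 mg/L.
As CaCO₃: 11.8 mg/L × 140,000 L = 1652 g; ÷ 50 g/eq ÷ 2 = 16.52 mol Na₂CO₃.
Mass: 16.52 × 106 = 1751 g.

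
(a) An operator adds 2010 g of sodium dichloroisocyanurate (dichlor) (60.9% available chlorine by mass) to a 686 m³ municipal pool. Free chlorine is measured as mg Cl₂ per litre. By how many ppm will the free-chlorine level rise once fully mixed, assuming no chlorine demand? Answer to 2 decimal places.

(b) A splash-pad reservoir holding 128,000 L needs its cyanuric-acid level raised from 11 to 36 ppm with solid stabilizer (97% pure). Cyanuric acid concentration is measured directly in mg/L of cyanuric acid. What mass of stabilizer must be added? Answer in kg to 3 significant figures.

(a) 1.78 ppm; (b) 3.30 kg

(a) Volume: 686 m³ = 686,000 L.
(a) Available chlorine delivered: 2010 g × 0.609 = 1224 g as Cl₂.
(a) Concentration rise: 1224 g / 686,000 L = 1.784 mg/L = 1.78 ppm.

(b) CYA to add: (36 − 11) = 25 mg/L × 128,000 L = 3200 g cyanuric acid.
(b) At 97% purity: 3200 / 0.97 = 3299 g product.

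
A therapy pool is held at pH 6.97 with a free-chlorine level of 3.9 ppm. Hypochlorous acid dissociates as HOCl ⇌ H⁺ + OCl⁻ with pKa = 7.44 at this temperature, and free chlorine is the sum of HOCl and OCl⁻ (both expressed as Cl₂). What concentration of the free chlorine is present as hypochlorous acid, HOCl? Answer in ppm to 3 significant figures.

2.91 ppm

[OCl⁻]/[HOCl] = 10^(pH − pKa) = 10^(6.97 − 7.44) = 10^-0.47 = 0.3388.
Fraction as HOCl = 1 / (1 + 0.3388) = 0.7469.
HOCl = 0.7469 × 3.9 ppm = 2.913 ppm.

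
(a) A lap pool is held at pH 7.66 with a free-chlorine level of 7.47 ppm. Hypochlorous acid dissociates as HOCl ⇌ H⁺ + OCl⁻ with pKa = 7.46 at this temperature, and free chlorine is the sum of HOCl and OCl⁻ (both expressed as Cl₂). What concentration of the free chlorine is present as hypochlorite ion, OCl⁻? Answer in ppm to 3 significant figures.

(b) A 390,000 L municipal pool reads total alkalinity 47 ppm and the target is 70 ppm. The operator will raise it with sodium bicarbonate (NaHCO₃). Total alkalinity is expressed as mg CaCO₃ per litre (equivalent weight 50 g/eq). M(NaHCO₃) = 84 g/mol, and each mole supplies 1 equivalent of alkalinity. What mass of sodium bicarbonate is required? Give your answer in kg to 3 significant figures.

(a) 4.58 ppm; (b) 15.1 kg

(a) [OCl⁻]/[HOCl] = 10^(pH − pKa) = 10^(7.66 − 7.46) = 10^0.20 = 1.585.
(a) Fraction as HOCl = 1 / (1 + 1.585) = 0.3869.
(a) OCl⁻ = (1 − 0.3869) × 7.47 ppm = 4.58 ppm.

(b) Alkalinity to add: (70 − 47) = 23 mg/L as CaCO₃ × 390,000 L = 8970 g as CaCO₃.
(b) Equivalents: 8970 g ÷ 50 g/eq = 179.4 eq.
(b) NaHCO₃ supplies 1 eq per mole → 179.4 mol.
(b) Mass: 179.4 mol × 84 g/mol = 15,070 g.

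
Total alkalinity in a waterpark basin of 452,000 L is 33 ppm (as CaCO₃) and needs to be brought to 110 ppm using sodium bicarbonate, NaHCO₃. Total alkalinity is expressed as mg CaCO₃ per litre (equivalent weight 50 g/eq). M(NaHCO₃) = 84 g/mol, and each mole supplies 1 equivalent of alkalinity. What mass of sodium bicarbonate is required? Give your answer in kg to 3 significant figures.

Alkalinity to add: (110 − 33) = 77 mg/L as CaCO₃ × 452,000 L = 34,800 g as CaCO₃.
Equivalents: 34,800 g ÷ 50 g/eq = 696.1 eq.
NaHCO₃ supplies 1 eq per mole → 696.1 mol.
Mass: 696.1 mol × 84 g/mol = 58,470 g.

58.5 kg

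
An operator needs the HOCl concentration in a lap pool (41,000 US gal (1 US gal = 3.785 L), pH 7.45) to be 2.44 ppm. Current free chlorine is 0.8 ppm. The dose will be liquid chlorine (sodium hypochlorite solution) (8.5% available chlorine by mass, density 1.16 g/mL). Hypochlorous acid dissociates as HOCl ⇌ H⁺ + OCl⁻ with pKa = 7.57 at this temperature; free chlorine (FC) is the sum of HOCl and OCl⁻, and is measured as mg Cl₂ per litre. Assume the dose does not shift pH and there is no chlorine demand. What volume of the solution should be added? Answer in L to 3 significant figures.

5.49 L

Volume: 41,000 US gal × 3.785 L/gal = 155,185 L.
[OCl⁻]/[HOCl] = 10^(pH − pKa) = 10^(7.45 − 7.57) = 0.7586; fraction as HOCl = 1/(1 + 0.7586) = 0.5686.
Free chlorine required for 2.44 ppm HOCl: 2.44 / 0.5686 = 4.291 ppm.
FC to add: 4.291 − 0.8 = 3.491 mg/L as Cl₂.
Cl₂ equivalent: 3.491 mg/L × 155,185 L = 541.7 g.
Product at 8.5% available Cl: 541.7 / 0.085 = 6373 g.
Volume: 6373 g ÷ 1.16 g/mL = 5494 mL.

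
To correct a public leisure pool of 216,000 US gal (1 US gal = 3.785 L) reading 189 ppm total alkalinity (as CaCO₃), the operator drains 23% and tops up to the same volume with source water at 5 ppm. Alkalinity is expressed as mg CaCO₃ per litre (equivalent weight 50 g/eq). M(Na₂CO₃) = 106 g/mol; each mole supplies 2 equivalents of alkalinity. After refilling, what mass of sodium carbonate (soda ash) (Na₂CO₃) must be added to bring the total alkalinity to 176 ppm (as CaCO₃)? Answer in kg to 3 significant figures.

25.4 kg

Volume: 216,000 US gal × 3.785 L/gal = 817,560 L.
After draining 23% and refilling: 189 × 0.77 + 5 × 0.23 = 146.68 ppm.
Deficit to target: 176 − 146.68 = 29.32 mg/L.
As CaCO₃: 29.32 mg/L × 817,560 L = 23,970 g; ÷ 50 g/eq ÷ 2 = 239.7 mol Na₂CO₃.
Mass: 239.7 × 106 = 25,410 g.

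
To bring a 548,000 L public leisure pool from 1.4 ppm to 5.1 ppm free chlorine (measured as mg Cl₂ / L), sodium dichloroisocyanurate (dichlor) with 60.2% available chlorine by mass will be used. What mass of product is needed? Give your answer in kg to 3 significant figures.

3.37 kg

Chlorine deficit: 5.1 − 1.4 = 3.7 ppm = 3.7 mg/L as Cl₂.
Cl₂ equivalent needed: 3.7 mg/L × 548,000 L = 2,028,000 mg = 2028 g.
Product at 60.2% available chlorine: 2028 / 0.602 = 3368 g.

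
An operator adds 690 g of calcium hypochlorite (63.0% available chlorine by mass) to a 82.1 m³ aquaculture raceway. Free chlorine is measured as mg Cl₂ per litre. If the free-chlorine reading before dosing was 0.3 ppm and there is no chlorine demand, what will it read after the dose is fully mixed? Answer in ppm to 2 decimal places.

5.59 ppm

Volume: 82.1 m³ = 82,100 L.
Available chlorine delivered: 690 g × 0.63 = 434.7 g as Cl₂.
Concentration rise: 434.7 g / 82,100 L = 5.295 mg/L = 5.29 ppm.
Final FC: 0.3 + 5.29 = 5.59 ppm.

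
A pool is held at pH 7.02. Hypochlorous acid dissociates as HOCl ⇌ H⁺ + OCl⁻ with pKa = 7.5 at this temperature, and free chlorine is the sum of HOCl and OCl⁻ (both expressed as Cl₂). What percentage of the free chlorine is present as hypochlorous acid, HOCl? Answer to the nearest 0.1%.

[OCl⁻]/[HOCl] = 10^(pH − pKa) = 10^(7.02 − 7.5) = 10^-0.48 = 0.3311.
Fraction as HOCl = 1 / (1 + 0.3311) = 0.7512.

75.1%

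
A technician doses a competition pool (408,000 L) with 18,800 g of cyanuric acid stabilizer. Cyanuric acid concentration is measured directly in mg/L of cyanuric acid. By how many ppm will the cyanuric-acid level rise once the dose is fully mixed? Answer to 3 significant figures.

46.1 ppm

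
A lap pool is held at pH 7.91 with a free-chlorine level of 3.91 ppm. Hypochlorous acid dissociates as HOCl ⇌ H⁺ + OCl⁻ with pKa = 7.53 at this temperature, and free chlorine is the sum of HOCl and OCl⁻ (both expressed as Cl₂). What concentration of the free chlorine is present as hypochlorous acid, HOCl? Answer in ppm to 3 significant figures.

1.15 ppm

[OCl⁻]/[HOCl] = 10^(pH − pKa) = 10^(7.91 − 7.53) = 10^0.38 = 2.399.
Fraction as HOCl = 1 / (1 + 2.399) = 0.2942.
HOCl = 0.2942 × 3.91 ppm = 1.15 ppm.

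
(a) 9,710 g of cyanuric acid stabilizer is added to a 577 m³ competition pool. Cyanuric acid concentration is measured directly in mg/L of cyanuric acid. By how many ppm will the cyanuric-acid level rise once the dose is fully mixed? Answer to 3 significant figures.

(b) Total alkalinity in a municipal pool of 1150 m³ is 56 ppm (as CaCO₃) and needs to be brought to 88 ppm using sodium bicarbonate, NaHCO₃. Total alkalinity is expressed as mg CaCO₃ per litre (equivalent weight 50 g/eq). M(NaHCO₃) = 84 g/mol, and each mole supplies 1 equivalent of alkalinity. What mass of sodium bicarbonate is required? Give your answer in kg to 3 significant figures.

(a) 16.8 ppm; (b) 61.8 kg

(a) Volume: 577 m³ = 577,000 L.
(a) Rise: 9,710 g / 577,000 L × 1000 = 16.83 mg/L.

(b) Volume: 1150 m³ = 1,150,000 L.
(b) Alkalinity to add: (88 − 56) = 32 mg/L as CaCO₃ × 1,150,000 L = 36,800 g as CaCO₃.
(b) Equivalents: 36,800 g ÷ 50 g/eq = 736 eq.
(b) NaHCO₃ supplies 1 eq per mole → 736 mol.
(b) Mass: 736 mol × 84 g/mol = 61,820 g.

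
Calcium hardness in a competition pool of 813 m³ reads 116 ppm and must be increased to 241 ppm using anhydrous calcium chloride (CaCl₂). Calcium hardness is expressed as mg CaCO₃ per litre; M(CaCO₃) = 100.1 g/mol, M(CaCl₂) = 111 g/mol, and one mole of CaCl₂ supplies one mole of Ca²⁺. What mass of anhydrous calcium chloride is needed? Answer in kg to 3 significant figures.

113 kg

Volume: 813 m³ = 813,000 L.
Hardness to add: (241 − 116) = 125 mg/L as CaCO₃ × 813,000 L = 101,600 g as CaCO₃.
Moles of Ca²⁺ (1 mol Ca²⁺ ≡ 1 mol CaCO₃): 101,600 / 100.1 g/mol = 1015 mol.
Mass of CaCl₂: 1015 × 111 = 112,700 g.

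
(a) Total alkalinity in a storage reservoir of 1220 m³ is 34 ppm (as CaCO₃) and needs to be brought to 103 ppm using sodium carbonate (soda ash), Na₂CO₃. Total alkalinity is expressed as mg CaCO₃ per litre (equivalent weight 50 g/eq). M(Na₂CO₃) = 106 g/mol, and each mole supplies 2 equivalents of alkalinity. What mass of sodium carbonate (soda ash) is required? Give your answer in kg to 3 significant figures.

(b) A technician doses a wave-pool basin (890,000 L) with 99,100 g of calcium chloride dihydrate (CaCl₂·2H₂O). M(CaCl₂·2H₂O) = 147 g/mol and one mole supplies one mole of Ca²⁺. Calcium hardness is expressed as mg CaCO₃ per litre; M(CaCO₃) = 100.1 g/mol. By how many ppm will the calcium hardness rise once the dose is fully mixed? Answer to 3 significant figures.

(a) Volume: 1220 m³ = 1,220,000 L.
(a) Alkalinity to add: (103 − 34) = 69 mg/L as CaCO₃ × 1,220,000 L = 84,180 g as CaCO₃.
(a) Equivalents: 84,180 g ÷ 50 g/eq = 1684 eq.
(a) Each mole of Na₂CO₃ supplies 2 eq, so 1684 / 2 = 841.8 mol.
(a) Mass: 841.8 mol × 106 g/mol = 89,230 g.

(b) Moles of Ca²⁺: 99,100 g ÷ 147 g/mol = 674.1 mol.
(b) As CaCO₃: 674.1 mol × 100.1 g/mol = 67,480 g.
(b) Rise: 67,480 g / 890,000 L × 1000 = 75.82 mg/L.

(a) 89.2 kg; (b) 75.8 ppm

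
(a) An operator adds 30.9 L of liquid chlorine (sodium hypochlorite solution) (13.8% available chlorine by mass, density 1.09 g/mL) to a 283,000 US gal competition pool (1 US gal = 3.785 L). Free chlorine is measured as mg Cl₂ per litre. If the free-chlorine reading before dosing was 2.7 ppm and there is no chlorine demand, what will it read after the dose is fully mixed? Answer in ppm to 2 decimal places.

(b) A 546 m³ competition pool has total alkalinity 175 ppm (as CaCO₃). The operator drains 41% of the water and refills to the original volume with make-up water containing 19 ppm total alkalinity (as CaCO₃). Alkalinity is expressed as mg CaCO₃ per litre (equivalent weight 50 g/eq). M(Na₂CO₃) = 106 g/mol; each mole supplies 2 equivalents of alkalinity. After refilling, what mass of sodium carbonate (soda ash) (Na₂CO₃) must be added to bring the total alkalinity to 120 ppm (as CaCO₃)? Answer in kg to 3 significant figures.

(a) 7.04 ppm; (b) 5.19 kg

(a) Volume: 283,000 US gal × 3.785 L/gal = 1,071,155 L.
(a) Mass of solution: 30.9 L × 1000 mL/L × 1.09 g/mL = 33,680 g.
(a) Available chlorine delivered: 33,680 g × 0.138 = 4648 g as Cl₂.
(a) Concentration rise: 4648 g / 1,071,155 L = 4.339 mg/L = 4.34 ppm.
(a) Final FC: 2.7 + 4.34 = 7.04 ppm.

(b) Volume: 546 m³ = 546,000 L.
(b) After draining 41% and refilling: 175 × 0.59 + 19 × 0.41 = 111.04 ppm.
(b) Deficit to target: 120 − 111.04 = 8.96 mg/L.
(b) As CaCO₃: 8.96 mg/L × 546,000 L = 4892 g; ÷ 50 g/eq ÷ 2 = 48.92 mol Na₂CO₃.
(b) Mass: 48.92 × 106 = 5186 g.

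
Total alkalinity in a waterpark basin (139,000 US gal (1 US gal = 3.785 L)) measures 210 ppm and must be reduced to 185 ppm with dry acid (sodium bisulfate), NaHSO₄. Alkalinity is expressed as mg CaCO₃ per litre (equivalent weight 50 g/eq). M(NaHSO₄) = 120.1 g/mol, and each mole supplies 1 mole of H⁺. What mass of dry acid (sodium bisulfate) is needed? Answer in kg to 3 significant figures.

Volume: 139,000 US gal × 3.785 L/gal = 526,115 L.
Alkalinity to neutralize: (210 − 185) = 25 mg/L as CaCO₃ × 526,115 L = 13,150 g as CaCO₃.
Equivalents of H⁺ required: 13,150 ÷ 50 g/eq = 263.1 eq = 263.1 mol NaHSO₄.
Mass of NaHSO₄: 263.1 × 120.1 = 31,590 g.

31.6 kg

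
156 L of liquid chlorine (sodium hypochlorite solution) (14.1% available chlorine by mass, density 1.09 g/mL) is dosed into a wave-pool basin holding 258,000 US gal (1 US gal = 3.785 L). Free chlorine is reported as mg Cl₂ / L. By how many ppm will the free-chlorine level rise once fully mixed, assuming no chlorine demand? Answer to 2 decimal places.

24.55 ppm

Volume: 258,000 US gal × 3.785 L/gal = 976,530 L.
Mass of solution: 156 L × 1000 mL/L × 1.09 g/mL = 170,000 g.
Available chlorine delivered: 170,000 g × 0.141 = 23,980 g as Cl₂.
Concentration rise: 23,980 g / 976,530 L = 24.55 mg/L = 24.55 ppm.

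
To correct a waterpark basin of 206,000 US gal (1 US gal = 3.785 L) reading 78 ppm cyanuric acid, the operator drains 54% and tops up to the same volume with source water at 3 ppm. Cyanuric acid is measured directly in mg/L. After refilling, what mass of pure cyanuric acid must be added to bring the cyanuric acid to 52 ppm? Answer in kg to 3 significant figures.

11.3 kg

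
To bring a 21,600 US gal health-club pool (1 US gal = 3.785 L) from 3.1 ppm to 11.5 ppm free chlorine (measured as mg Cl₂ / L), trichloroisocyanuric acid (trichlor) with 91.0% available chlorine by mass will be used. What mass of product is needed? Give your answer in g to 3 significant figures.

755 g

Volume: 21,600 US gal × 3.785 L/gal = 81,756 L.
Chlorine deficit: 11.5 − 3.1 = 8.4 ppm = 8.4 mg/L as Cl₂.
Cl₂ equivalent needed: 8.4 mg/L × 81,756 L = 686,800 mg = 686.8 g.
Product at 91.0% available chlorine: 686.8 / 0.91 = 754.7 g.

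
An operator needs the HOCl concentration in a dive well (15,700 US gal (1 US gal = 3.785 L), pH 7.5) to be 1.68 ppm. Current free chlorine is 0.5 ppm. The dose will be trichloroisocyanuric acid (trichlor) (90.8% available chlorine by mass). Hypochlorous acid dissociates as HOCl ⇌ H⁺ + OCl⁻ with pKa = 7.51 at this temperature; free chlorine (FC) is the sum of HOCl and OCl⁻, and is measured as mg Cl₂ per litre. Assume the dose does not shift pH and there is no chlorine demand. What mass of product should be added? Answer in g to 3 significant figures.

185 g

Volume: 15,700 US gal × 3.785 L/gal = 59,424 L.
[OCl⁻]/[HOCl] = 10^(pH − pKa) = 10^(7.5 − 7.51) = 0.9772; fraction as HOCl = 1/(1 + 0.9772) = 0.5058.
Free chlorine required for 1.68 ppm HOCl: 1.68 / 0.5058 = 3.322 ppm.
FC to add: 3.322 − 0.5 = 2.822 mg/L as Cl₂.
Cl₂ equivalent: 2.822 mg/L × 59,424 L = 167.7 g.
Product at 90.8% available Cl: 167.7 / 0.908 = 184.7 g.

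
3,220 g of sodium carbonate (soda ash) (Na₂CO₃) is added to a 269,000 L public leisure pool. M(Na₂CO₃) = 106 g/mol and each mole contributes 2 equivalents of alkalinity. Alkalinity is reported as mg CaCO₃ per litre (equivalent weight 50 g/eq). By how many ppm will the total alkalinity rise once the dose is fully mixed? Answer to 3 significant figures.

Moles of Na₂CO₃: 3,220 g ÷ 106 g/mol = 30.38 mol → 60.75 eq of alkalinity.
As CaCO₃: 60.75 eq × 50 g/eq = 3038 g.
Rise: 3038 g / 269,000 L × 1000 = 11.29 mg/L.

11.3 ppm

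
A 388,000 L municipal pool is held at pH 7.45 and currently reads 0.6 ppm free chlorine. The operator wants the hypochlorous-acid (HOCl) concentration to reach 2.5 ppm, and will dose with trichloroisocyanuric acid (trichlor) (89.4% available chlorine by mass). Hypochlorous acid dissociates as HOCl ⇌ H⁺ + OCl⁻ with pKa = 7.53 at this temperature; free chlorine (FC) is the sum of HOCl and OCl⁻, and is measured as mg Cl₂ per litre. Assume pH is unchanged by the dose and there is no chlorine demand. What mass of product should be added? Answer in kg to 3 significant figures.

1.73 kg

[OCl⁻]/[HOCl] = 10^(pH − pKa) = 10^(7.45 − 7.53) = 0.8318; fraction as HOCl = 1/(1 + 0.8318) = 0.5459.
Free chlorine required for 2.5 ppm HOCl: 2.5 / 0.5459 = 4.579 ppm.
FC to add: 4.579 − 0.6 = 3.979 mg/L as Cl₂.
Cl₂ equivalent: 3.979 mg/L × 388,000 L = 1544 g.
Product at 89.4% available Cl: 1544 / 0.894 = 1727 g.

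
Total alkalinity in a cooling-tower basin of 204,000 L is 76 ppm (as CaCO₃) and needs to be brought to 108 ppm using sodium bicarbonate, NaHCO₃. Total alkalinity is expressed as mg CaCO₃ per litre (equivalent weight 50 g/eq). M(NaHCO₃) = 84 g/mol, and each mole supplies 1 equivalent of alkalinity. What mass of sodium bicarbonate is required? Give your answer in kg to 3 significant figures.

11.0 kg

Alkalinity to add: (108 − 76) = 32 mg/L as CaCO₃ × 204,000 L = 6528 g as CaCO₃.
Equivalents: 6528 g ÷ 50 g/eq = 130.6 eq.
NaHCO₃ supplies 1 eq per mole → 130.6 mol.
Mass: 130.6 mol × 84 g/mol = 10,970 g.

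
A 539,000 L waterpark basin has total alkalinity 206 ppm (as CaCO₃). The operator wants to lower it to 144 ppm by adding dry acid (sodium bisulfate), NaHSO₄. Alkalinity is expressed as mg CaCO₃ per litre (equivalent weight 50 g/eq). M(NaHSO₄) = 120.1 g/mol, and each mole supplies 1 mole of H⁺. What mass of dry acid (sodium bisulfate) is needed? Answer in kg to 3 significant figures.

Alkalinity to neutralize: (206 − 144) = 62 mg/L as CaCO₃ × 539,000 L = 33,420 g as CaCO₃.
Equivalents of H⁺ required: 33,420 ÷ 50 g/eq = 668.4 eq = 668.4 mol NaHSO₄.
Mass of NaHSO₄: 668.4 × 120.1 = 80,270 g.

80.3 kg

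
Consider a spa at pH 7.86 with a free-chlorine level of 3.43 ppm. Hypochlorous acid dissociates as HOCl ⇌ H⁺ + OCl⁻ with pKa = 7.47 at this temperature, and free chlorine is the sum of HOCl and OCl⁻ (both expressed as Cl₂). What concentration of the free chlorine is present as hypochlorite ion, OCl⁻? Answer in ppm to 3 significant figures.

[OCl⁻]/[HOCl] = 10^(pH − pKa) = 10^(7.86 − 7.47) = 10^0.39 = 2.455.
Fraction as HOCl = 1 / (1 + 2.455) = 0.2895.
OCl⁻ = (1 − 0.2895) × 3.43 ppm = 2.437 ppm.

2.44 ppm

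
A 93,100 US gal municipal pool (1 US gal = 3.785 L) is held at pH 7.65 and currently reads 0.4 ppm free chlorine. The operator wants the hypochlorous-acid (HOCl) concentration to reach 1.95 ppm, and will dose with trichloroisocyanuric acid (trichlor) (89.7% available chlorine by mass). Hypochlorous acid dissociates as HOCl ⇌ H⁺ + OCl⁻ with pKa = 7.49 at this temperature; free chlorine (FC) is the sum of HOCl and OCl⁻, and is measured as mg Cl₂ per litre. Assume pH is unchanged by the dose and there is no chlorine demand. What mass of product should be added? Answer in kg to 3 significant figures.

Volume: 93,100 US gal × 3.785 L/gal = 352,384 L.
[OCl⁻]/[HOCl] = 10^(pH − pKa) = 10^(7.65 − 7.49) = 1.445; fraction as HOCl = 1/(1 + 1.445) = 0.4089.
Free chlorine required for 1.95 ppm HOCl: 1.95 / 0.4089 = 4.769 ppm.
FC to add: 4.769 − 0.4 = 4.369 mg/L as Cl₂.
Cl₂ equivalent: 4.369 mg/L × 352,384 L = 1539 g.
Product at 89.7% available Cl: 1539 / 0.897 = 1716 g.

1.72 kg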